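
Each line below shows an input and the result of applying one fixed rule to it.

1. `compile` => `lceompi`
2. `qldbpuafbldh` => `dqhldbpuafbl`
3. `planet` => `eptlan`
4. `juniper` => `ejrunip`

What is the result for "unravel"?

The rule is to swap the first and last characters, then move the last 2 characters to the front (rotate right by 2).
For "unravel", step one produces "lnraveu"; step two turns that into "eulnrav".
(Check on "compile": → "eompilc" → "lceompi" ✓)

eulnrav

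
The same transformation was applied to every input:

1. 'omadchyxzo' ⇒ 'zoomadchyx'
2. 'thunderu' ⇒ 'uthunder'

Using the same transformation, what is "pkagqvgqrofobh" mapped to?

fobhpkagqvgqro

The rule is to move the first 3 characters to the end (rotate left by 3), then swap the front and back halves of the string.
For "pkagqvgqrofobh", step one produces "gqvgqrofobhpka"; step two turns that into "fobhpkagqvgqro".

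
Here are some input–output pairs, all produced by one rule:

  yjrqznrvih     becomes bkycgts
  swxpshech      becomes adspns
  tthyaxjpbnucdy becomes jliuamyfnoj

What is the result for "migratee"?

clepp

The pattern: delete the first 3 characters, then shift every letter 11 places forward in the alphabet (wrapping around).
For "migratee", step one produces "ratee"; step two turns that into "clepp".
(Check on "yjrqznrvih": → "qznrvih" → "bkycgts" ✓)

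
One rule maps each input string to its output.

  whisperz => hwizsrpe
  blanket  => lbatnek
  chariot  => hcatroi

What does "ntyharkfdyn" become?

The rule is to move the first character to the end, then take characters alternately from the front and the back (1st, last, 2nd, 2nd-last, ...).
For "ntyharkfdyn" the result is "tnynhyadrfk".

tnynhyadrfk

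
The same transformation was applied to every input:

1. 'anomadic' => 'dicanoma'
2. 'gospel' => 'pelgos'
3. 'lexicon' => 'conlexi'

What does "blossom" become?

somblos

Looking at the pairs, the operation is to move the last 3 characters to the front (rotate right by 3).
Doing the same to "blossom": "somblos".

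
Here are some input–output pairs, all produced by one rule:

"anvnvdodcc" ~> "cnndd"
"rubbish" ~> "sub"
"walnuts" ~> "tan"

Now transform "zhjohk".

What's happening: keep every other character starting from the second (positions 2nd, 4th, 6th, ...), then move the last character to the front.
On "zhjohk": the first step gives "hok", and the second then gives "kho".

kho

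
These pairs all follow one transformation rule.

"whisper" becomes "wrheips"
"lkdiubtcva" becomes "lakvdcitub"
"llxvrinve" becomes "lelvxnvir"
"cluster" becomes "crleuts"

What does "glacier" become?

Looking at the pairs, the operation is to take characters alternately from the front and the back (1st, last, 2nd, 2nd-last, ...).
For "glacier" the result is "grleaic".

grleaic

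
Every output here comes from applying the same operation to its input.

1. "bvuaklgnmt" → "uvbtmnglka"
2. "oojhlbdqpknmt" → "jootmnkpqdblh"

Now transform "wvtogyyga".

tvwagyygo

Each output is the input with this applied: move the first 3 characters to the end (rotate left by 3), then reverse the string.
On "wvtogyyga": the first step gives "ogyygawvt", and the second then gives "tvwagyygo".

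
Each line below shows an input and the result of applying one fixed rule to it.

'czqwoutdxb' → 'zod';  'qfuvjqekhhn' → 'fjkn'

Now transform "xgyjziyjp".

In each case the input is transformed by: keep one character in every 3, starting at position 2 (positions 2nd, 5th, 8th, ...).
Applying that to "xgyjziyjp" gives "gzj".

gzj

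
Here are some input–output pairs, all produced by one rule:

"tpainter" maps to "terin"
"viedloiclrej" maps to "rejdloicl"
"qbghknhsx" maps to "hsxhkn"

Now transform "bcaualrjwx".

jwxualr

Rule — delete the first 3 characters, then move the last 3 characters to the front (rotate right by 3).
For "bcaualrjwx", step one produces "ualrjwx"; step two turns that into "jwxualr".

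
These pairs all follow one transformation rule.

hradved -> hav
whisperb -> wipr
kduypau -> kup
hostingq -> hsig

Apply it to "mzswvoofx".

msvo

The rule is to move the last character to the front, then keep every other character starting from the second (positions 2nd, 4th, 6th, ...).
"mzswvoofx" → "xmzswvoof" → "msvo".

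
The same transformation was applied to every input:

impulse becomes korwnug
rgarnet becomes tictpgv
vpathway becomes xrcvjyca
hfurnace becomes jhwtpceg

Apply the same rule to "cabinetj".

The rule is to shift every letter 2 places forward in the alphabet (wrapping around).
On "cabinetj" that produces "ecdkpgvl".

ecdkpgvl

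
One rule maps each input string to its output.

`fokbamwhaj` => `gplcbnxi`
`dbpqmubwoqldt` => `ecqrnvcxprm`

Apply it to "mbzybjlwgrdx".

The transformation: delete the last 2 characters, then shift every letter 1 place forward in the alphabet (wrapping around).
Doing the same to "mbzybjlwgrdx": "ncazckmxhs".

ncazckmxhs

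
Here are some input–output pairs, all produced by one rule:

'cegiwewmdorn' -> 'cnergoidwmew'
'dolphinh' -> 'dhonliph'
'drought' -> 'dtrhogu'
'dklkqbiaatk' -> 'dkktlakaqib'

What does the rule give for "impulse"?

In each case the input is transformed by: take characters alternately from the front and the back (1st, last, 2nd, 2nd-last, ...).
For "impulse" the result is "iemsplu".

iemsplu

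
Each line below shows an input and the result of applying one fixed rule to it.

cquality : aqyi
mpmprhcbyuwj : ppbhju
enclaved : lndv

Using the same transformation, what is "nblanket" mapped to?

abtk

Looking at the pairs, the operation is to keep every other character starting from the second (positions 2nd, 4th, 6th, ...), then swap each adjacent pair of characters (1↔2, 3↔4, ...).
So "nblanket" becomes "abtk".
(Check on "mpmprhcbyuwj": → "pphbuj" → "ppbhju" ✓)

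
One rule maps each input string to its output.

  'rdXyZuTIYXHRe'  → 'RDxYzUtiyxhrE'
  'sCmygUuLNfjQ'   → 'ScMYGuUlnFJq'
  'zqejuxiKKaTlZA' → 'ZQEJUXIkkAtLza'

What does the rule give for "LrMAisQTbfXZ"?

lRmaISqtBFxz

The rule is to flip the case of every letter.
On "LrMAisQTbfXZ" that produces "lRmaISqtBFxz".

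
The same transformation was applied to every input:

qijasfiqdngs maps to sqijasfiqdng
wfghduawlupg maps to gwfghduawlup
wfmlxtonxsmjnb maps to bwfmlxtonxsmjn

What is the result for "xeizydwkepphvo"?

oxeizydwkepphv

Rule — move the last character to the front.
On "xeizydwkepphvo" that produces "oxeizydwkepphv".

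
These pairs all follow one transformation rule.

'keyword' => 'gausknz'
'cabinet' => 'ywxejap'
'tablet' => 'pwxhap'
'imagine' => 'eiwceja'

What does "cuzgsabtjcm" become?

yqvcowxpfyi

Rule — shift every letter 4 places backward in the alphabet (wrapping around).
"cuzgsabtjcm" → "yqvcowxpfyi".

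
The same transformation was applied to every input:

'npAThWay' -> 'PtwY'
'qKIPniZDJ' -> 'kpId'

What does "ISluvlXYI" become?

sULy

The rule is to keep every other character starting from the second (positions 2nd, 4th, 6th, ...), then flip the case of every letter.
"ISluvlXYI" → "SulY" → "sULy".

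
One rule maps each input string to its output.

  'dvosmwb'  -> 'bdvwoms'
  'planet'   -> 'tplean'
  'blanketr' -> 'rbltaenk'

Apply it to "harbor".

The rule is to swap the first and last characters, then take characters alternately from the front and the back (1st, last, 2nd, 2nd-last, ...).
Applying both steps to "harbor": "rarboh", then "rhaorb".

rhaorb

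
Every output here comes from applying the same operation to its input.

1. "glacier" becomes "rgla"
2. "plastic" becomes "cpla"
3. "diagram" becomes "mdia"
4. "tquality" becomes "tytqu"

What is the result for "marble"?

The pattern: move the first 3 characters to the end (rotate left by 3), then delete the first 3 characters.
For "marble", step one produces "blemar"; step two turns that into "mar".

mar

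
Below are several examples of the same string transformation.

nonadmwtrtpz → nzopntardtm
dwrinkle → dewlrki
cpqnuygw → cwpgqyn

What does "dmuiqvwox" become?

dxmouwiv

What's happening: take characters alternately from the front and the back (1st, last, 2nd, 2nd-last, ...), then delete the last character.
Starting from "dmuiqvwox": after the first operation, "dxmouwivq"; after the second, "dxmouwiv".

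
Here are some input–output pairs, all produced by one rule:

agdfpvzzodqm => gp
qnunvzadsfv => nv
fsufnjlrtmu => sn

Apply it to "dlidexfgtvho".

le

The transformation: keep one character in every 3, starting at position 2 (positions 2nd, 5th, 8th, ...), then delete the last 2 characters.
Doing the same to "dlidexfgtvho": "le".
(Check on "agdfpvzzodqm": → "gpzq" → "gp" ✓)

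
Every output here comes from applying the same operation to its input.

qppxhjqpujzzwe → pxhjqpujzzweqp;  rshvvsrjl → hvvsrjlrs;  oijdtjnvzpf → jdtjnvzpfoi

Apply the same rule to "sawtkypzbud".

The rule is to move the first 2 characters to the end (rotate left by 2).
Applying that to "sawtkypzbud" gives "wtkypzbudsa".

wtkypzbudsa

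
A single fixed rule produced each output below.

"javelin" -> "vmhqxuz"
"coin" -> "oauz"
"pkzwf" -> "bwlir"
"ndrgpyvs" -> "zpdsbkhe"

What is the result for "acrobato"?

modanmfa

What's happening: shift every letter 12 places forward in the alphabet (wrapping around).
Doing the same to "acrobato": "modanmfa".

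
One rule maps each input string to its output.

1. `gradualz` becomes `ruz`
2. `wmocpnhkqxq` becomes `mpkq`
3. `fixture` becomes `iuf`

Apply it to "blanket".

Looking at the pairs, the operation is to move the first character to the end, then keep one character in every 3, starting at position 1 (positions 1st, 4th, 7th, ...).
For "blanket", step one produces "lanketb"; step two turns that into "lkb".

lkb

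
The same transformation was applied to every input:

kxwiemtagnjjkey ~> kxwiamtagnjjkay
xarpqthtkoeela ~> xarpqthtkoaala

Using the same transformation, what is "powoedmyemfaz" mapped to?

powoadmyamfaz

The rule is to replace every "e" with "a".
"powoedmyemfaz" → "powoadmyamfaz".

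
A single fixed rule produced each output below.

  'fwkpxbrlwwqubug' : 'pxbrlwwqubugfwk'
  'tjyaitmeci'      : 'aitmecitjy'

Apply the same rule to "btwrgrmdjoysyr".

The rule is to move the first 3 characters to the end (rotate left by 3).
Applying that to "btwrgrmdjoysyr" gives "rgrmdjoysyrbtw".

rgrmdjoysyrbtw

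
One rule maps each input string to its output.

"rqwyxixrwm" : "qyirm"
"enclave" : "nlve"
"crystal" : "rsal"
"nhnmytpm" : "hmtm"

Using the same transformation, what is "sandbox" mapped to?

adox

The transformation: swap each adjacent pair of characters (1↔2, 3↔4, ...), then keep every other character starting from the first (positions 1st, 3rd, 5th, ...).
Working it through for "sandbox": intermediate "asdnobx", final "adox".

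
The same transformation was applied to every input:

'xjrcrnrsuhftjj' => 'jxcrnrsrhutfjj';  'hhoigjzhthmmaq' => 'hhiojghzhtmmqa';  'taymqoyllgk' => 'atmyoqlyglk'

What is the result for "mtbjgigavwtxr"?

tmjbigagwvxtr

The pattern: swap each adjacent pair of characters (1↔2, 3↔4, ...).
For "mtbjgigavwtxr" the result is "tmjbigagwvxtr".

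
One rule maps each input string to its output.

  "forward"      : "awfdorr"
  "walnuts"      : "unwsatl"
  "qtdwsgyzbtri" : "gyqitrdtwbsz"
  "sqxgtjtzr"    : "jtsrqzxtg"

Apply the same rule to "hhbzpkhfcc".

The rule is to take characters alternately from the front and the back (1st, last, 2nd, 2nd-last, ...), then move the last 2 characters to the front (rotate right by 2).
"hhbzpkhfcc" → "hchcbfzhpk" → "pkhchcbfzh".

pkhchcbfzh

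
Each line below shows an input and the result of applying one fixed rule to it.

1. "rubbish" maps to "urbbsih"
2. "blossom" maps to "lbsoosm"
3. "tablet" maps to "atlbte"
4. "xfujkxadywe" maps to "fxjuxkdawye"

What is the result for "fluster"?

Rule — swap each adjacent pair of characters (1↔2, 3↔4, ...).
Doing the same to "fluster": "lfsuetr".

lfsuetr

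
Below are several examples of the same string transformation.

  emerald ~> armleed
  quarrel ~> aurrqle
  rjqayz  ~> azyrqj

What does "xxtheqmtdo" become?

The transformation: sort the characters into reverse alphabetical order, then move the last character to the front.
On "xxtheqmtdo" that produces "dxxttqomhe".

dxxttqomhe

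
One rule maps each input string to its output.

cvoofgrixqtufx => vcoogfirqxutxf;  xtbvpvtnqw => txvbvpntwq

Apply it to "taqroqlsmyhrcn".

Each output is the input with this applied: swap each adjacent pair of characters (1↔2, 3↔4, ...).
"taqroqlsmyhrcn" → "atrqqoslymrhnc".

atrqqoslymrhnc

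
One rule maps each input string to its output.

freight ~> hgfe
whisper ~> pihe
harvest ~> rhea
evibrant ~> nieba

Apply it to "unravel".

Looking at the pairs, the operation is to sort the characters into reverse alphabetical order, then delete the first 3 characters.
For "unravel", step one produces "vurnlea"; step two turns that into "nlea".

nlea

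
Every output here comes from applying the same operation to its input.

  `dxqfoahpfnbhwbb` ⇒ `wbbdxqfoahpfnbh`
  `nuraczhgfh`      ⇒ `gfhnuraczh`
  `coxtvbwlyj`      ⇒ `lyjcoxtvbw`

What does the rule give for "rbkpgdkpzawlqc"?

lqcrbkpgdkpzaw

The transformation: move the last 3 characters to the front (rotate right by 3).
For "rbkpgdkpzawlqc" the result is "lqcrbkpgdkpzaw".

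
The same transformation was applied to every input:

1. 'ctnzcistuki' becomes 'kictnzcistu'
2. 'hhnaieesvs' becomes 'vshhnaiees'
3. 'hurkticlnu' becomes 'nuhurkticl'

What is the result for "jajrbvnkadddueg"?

egjajrbvnkadddu

In each case the input is transformed by: move the last 2 characters to the front (rotate right by 2).
Doing the same to "jajrbvnkadddueg": "egjajrbvnkadddu".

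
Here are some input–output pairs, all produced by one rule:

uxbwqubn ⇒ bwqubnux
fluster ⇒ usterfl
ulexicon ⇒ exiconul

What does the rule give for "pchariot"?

hariotpc

The rule is to move the first 2 characters to the end (rotate left by 2).
"pchariot" → "hariotpc".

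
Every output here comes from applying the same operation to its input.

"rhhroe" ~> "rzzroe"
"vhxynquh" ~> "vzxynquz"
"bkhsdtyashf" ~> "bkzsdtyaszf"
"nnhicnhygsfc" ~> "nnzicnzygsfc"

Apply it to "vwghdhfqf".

Each output is the input with this applied: replace every "h" with "z".
For "vwghdhfqf" the result is "vwgzdzfqf".

vwgzdzfqf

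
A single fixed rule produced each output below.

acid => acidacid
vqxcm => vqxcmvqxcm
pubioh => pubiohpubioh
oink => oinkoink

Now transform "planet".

planetplanet

The pattern: write the whole string twice.
"planet" → "planetplanet".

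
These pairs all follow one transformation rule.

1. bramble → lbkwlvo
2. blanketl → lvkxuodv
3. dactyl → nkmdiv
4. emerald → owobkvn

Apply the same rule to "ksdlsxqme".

In each case the input is transformed by: shift every letter 10 places forward in the alphabet (wrapping around).
On "ksdlsxqme" that produces "ucnvchawo".

ucnvchawo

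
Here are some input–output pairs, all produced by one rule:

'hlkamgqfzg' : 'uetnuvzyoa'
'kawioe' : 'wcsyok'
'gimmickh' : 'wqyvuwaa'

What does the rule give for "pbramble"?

In each case the input is transformed by: swap the front and back halves of the string, then shift every letter 12 places backward in the alphabet (wrapping around).
Applying both steps to "pbramble": "mblepbra", then "apzsdpfo".

apzsdpfo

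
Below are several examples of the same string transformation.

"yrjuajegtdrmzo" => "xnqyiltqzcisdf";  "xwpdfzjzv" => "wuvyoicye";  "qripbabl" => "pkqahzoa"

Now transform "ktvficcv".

Rule — take characters alternately from the front and the back (1st, last, 2nd, 2nd-last, ...), then shift every letter 1 place backward in the alphabet (wrapping around).
On "ktvficcv": the first step gives "kvtcvcfi", and the second then gives "jusbubeh".

jusbubeh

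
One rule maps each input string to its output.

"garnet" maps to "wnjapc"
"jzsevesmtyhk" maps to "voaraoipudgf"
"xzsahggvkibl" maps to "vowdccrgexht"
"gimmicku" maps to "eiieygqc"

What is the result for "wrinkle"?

nejghas

Each output is the input with this applied: move the first character to the end, then shift every letter 4 places backward in the alphabet (wrapping around).
For "wrinkle", step one produces "rinklew"; step two turns that into "nejghas".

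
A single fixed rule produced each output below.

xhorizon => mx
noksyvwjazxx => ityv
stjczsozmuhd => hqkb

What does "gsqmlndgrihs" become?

olpq

The pattern: shift every letter 2 places backward in the alphabet (wrapping around), then keep one character in every 3, starting at position 3 (positions 3rd, 6th, 9th, ...).
"gsqmlndgrihs" → "eqokjlbepgfq" → "olpq".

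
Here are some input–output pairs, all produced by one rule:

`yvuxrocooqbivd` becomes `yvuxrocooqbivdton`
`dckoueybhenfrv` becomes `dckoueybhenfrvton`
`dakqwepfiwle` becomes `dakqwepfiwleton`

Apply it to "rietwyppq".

rietwyppqton

What's happening: append "ton".
On "rietwyppq" that produces "rietwyppqton".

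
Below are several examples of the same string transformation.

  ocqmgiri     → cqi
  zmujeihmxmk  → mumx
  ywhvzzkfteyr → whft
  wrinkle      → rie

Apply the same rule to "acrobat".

crt

The pattern: swap each adjacent pair of characters (1↔2, 3↔4, ...), then keep one character in every 3, starting at position 1 (positions 1st, 4th, 7th, ...).
Working it through for "acrobat": intermediate "caorabt", final "crt".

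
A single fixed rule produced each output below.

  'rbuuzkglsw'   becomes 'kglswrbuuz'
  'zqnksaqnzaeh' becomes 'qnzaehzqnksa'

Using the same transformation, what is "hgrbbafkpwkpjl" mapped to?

kpwkpjlhgrbbaf

The transformation: swap the front and back halves of the string.
On "hgrbbafkpwkpjl" that produces "kpwkpjlhgrbbaf".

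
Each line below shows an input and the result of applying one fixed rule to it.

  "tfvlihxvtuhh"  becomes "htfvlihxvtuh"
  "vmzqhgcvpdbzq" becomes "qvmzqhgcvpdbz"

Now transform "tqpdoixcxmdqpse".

etqpdoixcxmdqps

The pattern: move the last character to the front.
"tqpdoixcxmdqpse" → "etqpdoixcxmdqps".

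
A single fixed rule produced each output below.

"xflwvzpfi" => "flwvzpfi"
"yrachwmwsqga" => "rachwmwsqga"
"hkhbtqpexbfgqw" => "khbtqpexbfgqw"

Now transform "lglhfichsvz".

Looking at the pairs, the operation is to delete the first character.
"lglhfichsvz" → "glhfichsvz".

glhfichsvz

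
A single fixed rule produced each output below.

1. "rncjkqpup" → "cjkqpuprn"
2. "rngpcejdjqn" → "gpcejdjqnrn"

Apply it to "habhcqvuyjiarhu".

The transformation: move the first 2 characters to the end (rotate left by 2).
On "habhcqvuyjiarhu" that produces "bhcqvuyjiarhuha".

bhcqvuyjiarhuha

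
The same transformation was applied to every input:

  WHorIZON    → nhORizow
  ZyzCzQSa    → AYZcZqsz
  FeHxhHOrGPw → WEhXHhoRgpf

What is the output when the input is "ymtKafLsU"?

The rule is to swap the first and last characters, then flip the case of every letter.
"ymtKafLsU" → "UmtKafLsy" → "uMTkAFlSY".
(Check on "FeHxhHOrGPw": → "weHxhHOrGPF" → "WEhXHhoRgpf" ✓)

uMTkAFlSY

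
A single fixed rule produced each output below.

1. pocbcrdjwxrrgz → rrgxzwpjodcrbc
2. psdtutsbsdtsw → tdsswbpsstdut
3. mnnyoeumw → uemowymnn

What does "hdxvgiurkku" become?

The transformation: move the last 3 characters to the front (rotate right by 3), then take characters alternately from the front and the back (1st, last, 2nd, 2nd-last, ...).
For "hdxvgiurkku", step one produces "kkuhdxvgiur"; step two turns that into "krkuuihgdvx".

krkuuihgdvx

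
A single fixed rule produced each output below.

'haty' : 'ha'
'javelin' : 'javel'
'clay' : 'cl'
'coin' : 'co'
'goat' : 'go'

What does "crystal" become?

cryst

Each output is the input with this applied: delete the last 2 characters.
"crystal" → "cryst".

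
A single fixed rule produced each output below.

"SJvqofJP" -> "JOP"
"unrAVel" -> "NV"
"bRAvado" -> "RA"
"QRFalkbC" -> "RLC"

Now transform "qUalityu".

What's happening: keep one character in every 3, starting at position 2 (positions 2nd, 5th, 8th, ...), then convert every letter to uppercase.
Working it through for "qUalityu": intermediate "Uiu", final "UIU".

UIU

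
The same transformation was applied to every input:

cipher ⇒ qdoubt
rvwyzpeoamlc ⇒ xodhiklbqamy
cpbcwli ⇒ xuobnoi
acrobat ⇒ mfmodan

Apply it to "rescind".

What's happening: shift every letter 12 places forward in the alphabet (wrapping around), then move the last 2 characters to the front (rotate right by 2).
On "rescind" that produces "zpdqeou".

zpdqeou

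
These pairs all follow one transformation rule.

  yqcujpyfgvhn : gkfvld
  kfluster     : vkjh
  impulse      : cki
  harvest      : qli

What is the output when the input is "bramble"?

What's happening: shift every letter 10 places backward in the alphabet (wrapping around), then keep every other character starting from the second (positions 2nd, 4th, 6th, ...).
Applying both steps to "bramble": "rhqcrbu", then "hcb".
(Check on "impulse": → "ycfkbiu" → "cki" ✓)

hcb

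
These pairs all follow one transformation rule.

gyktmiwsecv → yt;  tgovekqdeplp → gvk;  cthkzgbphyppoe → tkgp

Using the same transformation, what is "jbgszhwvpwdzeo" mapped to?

The pattern: keep every other character starting from the second (positions 2nd, 4th, 6th, ...), then delete the last 3 characters.
On "jbgszhwvpwdzeo": the first step gives "bshvwzo", and the second then gives "bshv".

bshv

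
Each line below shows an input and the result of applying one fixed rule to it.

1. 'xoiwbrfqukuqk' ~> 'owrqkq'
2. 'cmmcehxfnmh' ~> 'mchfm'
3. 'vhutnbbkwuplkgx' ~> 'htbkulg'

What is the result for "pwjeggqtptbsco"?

Each output is the input with this applied: keep every other character starting from the second (positions 2nd, 4th, 6th, ...).
On "pwjeggqtptbsco" that produces "wegttso".

wegttso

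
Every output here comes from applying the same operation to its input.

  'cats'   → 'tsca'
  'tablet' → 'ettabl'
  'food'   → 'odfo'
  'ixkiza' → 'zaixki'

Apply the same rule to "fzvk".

The rule is to move the last 2 characters to the front (rotate right by 2).
For "fzvk" the result is "vkfz".

vkfz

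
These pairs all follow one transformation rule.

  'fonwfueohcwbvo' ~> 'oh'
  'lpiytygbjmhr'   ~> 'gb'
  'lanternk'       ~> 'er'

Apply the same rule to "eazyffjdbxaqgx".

db

The rule is to swap the front and back halves of the string, then keep only the first 2 characters.
On "eazyffjdbxaqgx": the first step gives "dbxaqgxeazyffj", and the second then gives "db".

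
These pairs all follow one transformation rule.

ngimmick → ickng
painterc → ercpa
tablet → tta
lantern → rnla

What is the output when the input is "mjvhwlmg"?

Each output is the input with this applied: move the first 2 characters to the end (rotate left by 2), then delete the first 3 characters.
Applying both steps to "mjvhwlmg": "vhwlmgmj", then "lmgmj".
(Check on "tablet": → "bletta" → "tta" ✓)

lmgmj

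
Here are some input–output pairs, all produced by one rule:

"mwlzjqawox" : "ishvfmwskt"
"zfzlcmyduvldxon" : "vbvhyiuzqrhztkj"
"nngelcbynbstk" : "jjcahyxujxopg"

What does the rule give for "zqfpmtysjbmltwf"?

vmblipuofxihpsb

Looking at the pairs, the operation is to shift every letter 4 places backward in the alphabet (wrapping around).
Doing the same to "zqfpmtysjbmltwf": "vmblipuofxihpsb".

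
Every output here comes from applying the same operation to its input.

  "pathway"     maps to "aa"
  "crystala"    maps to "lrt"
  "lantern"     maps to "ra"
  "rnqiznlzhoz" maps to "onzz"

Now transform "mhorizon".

The transformation: move the last 3 characters to the front (rotate right by 3), then keep one character in every 3, starting at position 2 (positions 2nd, 5th, 8th, ...).
Working it through for "mhorizon": intermediate "zonmhori", final "ohi".

ohi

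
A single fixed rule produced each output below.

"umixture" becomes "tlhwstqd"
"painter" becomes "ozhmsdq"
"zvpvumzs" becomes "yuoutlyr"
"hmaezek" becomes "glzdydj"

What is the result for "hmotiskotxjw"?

The rule is to shift every letter 1 place backward in the alphabet (wrapping around).
"hmotiskotxjw" → "glnshrjnswiv".

glnshrjnswiv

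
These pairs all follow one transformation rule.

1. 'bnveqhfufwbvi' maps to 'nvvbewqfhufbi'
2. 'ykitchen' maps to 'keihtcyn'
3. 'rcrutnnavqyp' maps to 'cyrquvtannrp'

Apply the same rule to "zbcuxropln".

The rule is to take characters alternately from the front and the back (1st, last, 2nd, 2nd-last, ...), then move the first 2 characters to the end (rotate left by 2).
"zbcuxropln" → "znblcpuoxr" → "blcpuoxrzn".

blcpuoxrzn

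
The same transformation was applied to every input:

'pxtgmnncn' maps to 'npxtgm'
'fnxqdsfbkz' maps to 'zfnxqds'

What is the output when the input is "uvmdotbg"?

In each case the input is transformed by: move the last character to the front, then delete the last 3 characters.
Starting from "uvmdotbg": after the first operation, "guvmdotb"; after the second, "guvmd".

guvmd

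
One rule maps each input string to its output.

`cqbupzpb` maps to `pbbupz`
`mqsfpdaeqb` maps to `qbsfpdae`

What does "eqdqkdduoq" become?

Looking at the pairs, the operation is to delete the first 2 characters, then move the last 2 characters to the front (rotate right by 2).
On "eqdqkdduoq": the first step gives "dqkdduoq", and the second then gives "oqdqkddu".

oqdqkddu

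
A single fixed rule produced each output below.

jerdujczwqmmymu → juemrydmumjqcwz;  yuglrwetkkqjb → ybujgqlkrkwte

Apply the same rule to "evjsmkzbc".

Rule — take characters alternately from the front and the back (1st, last, 2nd, 2nd-last, ...).
On "evjsmkzbc" that produces "ecvbjzskm".

ecvbjzskm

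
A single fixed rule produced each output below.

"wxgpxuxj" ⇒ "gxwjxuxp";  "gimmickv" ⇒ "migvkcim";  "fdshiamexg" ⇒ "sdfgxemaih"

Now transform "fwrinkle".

The rule is to move the first 3 characters to the end (rotate left by 3), then reverse the string.
So "fwrinkle" becomes "rwfelkni".
(Check on "wxgpxuxj": → "pxuxjwxg" → "gxwjxuxp" ✓)

rwfelkni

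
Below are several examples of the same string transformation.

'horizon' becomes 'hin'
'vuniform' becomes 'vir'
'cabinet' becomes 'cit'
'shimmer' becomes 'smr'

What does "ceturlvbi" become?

The transformation: keep one character in every 3, starting at position 1 (positions 1st, 4th, 7th, ...).
On "ceturlvbi" that produces "cuv".

cuv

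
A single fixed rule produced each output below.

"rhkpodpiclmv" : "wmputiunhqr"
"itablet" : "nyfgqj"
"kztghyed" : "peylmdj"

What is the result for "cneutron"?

hsjzywt

Rule — shift every letter 5 places forward in the alphabet (wrapping around), then delete the last character.
On "cneutron": the first step gives "hsjzywts", and the second then gives "hsjzywt".
(Check on "itablet": → "nyfgqjy" → "nyfgqj" ✓)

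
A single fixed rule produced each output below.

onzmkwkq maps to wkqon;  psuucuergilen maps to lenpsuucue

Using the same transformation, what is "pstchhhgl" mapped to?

hglpst

The transformation: move the last 3 characters to the front (rotate right by 3), then delete the last 3 characters.
On "pstchhhgl": the first step gives "hglpstchh", and the second then gives "hglpst".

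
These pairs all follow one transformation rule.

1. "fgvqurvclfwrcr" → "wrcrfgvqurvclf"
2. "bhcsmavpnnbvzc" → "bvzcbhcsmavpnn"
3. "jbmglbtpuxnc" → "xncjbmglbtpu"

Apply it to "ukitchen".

The transformation: swap the front and back halves of the string, then move the first 3 characters to the end (rotate left by 3).
Applying both steps to "ukitchen": "chenukit", then "nukitche".

nukitche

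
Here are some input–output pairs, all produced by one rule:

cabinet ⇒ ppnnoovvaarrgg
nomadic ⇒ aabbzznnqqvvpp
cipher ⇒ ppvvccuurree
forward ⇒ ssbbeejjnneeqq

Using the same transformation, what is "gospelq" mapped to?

ttbbffccrryydd

The transformation: double every character, then shift every letter 13 places forward in the alphabet (wrapping around) — i.e. ROT13.
Working it through for "gospelq": intermediate "ggoossppeellqq", final "ttbbffccrryydd".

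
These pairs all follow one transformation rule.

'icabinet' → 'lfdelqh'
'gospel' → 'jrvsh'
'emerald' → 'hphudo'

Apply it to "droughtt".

The pattern: delete the last character, then shift every letter 3 places forward in the alphabet (wrapping around).
For "droughtt" the result is "gurxjkw".
(Check on "gospel": → "gospe" → "jrvsh" ✓)

gurxjkw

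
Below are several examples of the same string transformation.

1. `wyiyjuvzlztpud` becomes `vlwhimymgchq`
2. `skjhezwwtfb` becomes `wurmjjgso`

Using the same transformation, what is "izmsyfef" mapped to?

zflsrs

In each case the input is transformed by: shift every letter 13 places forward in the alphabet (wrapping around) — i.e. ROT13, then delete the first 2 characters.
"izmsyfef" → "vmzflsrs" → "zflsrs".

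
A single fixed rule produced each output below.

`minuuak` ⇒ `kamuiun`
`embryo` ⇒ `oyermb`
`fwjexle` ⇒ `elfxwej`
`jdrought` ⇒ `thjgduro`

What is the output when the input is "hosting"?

gnhiots

Looking at the pairs, the operation is to move the last character to the front, then take characters alternately from the front and the back (1st, last, 2nd, 2nd-last, ...).
For "hosting" the result is "gnhiots".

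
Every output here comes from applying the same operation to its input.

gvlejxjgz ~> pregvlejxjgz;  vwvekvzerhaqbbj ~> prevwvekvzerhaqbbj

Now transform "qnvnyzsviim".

preqnvnyzsviim

Each output is the input with this applied: prepend "pre".
Applying that to "qnvnyzsviim" gives "preqnvnyzsviim".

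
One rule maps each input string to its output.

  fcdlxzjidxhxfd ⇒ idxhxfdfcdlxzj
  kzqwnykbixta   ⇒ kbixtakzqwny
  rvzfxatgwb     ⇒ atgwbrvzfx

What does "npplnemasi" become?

Each output is the input with this applied: swap the front and back halves of the string.
On "npplnemasi" that produces "emasinppln".

emasinppln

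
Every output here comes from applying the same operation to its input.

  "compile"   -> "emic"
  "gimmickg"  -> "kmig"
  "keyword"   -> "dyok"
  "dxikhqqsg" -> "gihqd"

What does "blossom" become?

The pattern: keep every other character starting from the first (positions 1st, 3rd, 5th, ...), then swap the first and last characters.
"blossom" → "bosm" → "mosb".

mosb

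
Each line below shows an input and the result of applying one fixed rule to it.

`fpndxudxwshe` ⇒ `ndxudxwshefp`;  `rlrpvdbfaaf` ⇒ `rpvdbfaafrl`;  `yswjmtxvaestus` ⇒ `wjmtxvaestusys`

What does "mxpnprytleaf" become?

Looking at the pairs, the operation is to move the first 2 characters to the end (rotate left by 2).
"mxpnprytleaf" → "pnprytleafmx".

pnprytleafmx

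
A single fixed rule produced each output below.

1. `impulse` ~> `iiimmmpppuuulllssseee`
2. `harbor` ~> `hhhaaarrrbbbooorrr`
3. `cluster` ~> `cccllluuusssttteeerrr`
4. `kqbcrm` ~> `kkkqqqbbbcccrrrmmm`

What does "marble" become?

mmmaaarrrbbbllleee

The pattern: repeat every character 3 times.
So "marble" becomes "mmmaaarrrbbbllleee".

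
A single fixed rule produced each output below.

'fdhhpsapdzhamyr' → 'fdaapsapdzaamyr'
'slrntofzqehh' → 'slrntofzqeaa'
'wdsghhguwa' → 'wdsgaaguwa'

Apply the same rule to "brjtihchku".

brjtiacaku

What's happening: replace every "h" with "a".
Doing the same to "brjtihchku": "brjtiacaku".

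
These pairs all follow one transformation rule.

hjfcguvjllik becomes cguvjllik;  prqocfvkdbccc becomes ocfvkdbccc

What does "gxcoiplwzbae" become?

The rule is to delete the first 3 characters.
Applying that to "gxcoiplwzbae" gives "oiplwzbae".

oiplwzbae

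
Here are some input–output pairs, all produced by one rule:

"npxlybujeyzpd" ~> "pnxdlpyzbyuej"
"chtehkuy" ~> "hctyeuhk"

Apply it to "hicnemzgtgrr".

ihcrnregmtzg

Looking at the pairs, the operation is to move the first character to the end, then take characters alternately from the front and the back (1st, last, 2nd, 2nd-last, ...).
On "hicnemzgtgrr": the first step gives "icnemzgtgrrh", and the second then gives "ihcrnregmtzg".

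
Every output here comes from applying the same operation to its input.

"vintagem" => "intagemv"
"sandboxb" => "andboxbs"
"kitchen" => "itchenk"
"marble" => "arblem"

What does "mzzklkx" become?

zzklkxm

In each case the input is transformed by: move the first character to the end.
On "mzzklkx" that produces "zzklkxm".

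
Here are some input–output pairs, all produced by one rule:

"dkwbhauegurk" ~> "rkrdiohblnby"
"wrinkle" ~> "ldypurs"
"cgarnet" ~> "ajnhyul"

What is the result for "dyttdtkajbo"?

vkfaakarhqi

Rule — move the last character to the front, then shift every letter 7 places forward in the alphabet (wrapping around).
For "dyttdtkajbo" the result is "vkfaakarhqi".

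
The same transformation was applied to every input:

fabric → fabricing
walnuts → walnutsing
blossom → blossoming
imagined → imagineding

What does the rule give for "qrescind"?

qrescinding

The rule is to append "ing".
For "qrescind" the result is "qrescinding".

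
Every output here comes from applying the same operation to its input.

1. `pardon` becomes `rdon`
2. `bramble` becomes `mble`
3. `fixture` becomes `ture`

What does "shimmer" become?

mmer

Rule — keep only the last 4 characters.
So "shimmer" becomes "mmer".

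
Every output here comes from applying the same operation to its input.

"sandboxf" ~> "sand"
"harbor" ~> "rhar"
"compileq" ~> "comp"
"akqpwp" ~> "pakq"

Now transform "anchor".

Each output is the input with this applied: swap the front and back halves of the string, then keep only the last 4 characters.
"anchor" → "ranc".

ranc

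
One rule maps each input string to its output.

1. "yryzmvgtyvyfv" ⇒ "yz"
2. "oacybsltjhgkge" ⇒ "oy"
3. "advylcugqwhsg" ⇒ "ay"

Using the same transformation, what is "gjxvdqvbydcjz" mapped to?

What's happening: keep one character in every 3, starting at position 1 (positions 1st, 4th, 7th, ...), then delete the last 3 characters.
On "gjxvdqvbydcjz" that produces "gv".

gv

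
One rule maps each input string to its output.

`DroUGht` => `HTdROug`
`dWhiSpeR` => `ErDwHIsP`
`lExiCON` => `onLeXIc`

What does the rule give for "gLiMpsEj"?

Looking at the pairs, the operation is to move the last 2 characters to the front (rotate right by 2), then flip the case of every letter.
Doing the same to "gLiMpsEj": "eJGlImPS".

eJGlImPS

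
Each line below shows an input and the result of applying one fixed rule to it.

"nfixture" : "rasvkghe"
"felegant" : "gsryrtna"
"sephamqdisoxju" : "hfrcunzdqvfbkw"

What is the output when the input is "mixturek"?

xzvkgher

Looking at the pairs, the operation is to shift every letter 13 places forward in the alphabet (wrapping around) — i.e. ROT13, then move the last character to the front.
Starting from "mixturek": after the first operation, "zvkgherx"; after the second, "xzvkgher".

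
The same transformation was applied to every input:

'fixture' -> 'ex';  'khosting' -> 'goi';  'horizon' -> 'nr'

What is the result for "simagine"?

emi

The pattern: move the last 2 characters to the front (rotate right by 2), then keep one character in every 3, starting at position 2 (positions 2nd, 5th, 8th, ...).
Doing the same to "simagine": "emi".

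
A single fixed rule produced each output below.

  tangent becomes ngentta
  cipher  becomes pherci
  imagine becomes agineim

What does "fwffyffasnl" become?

ffyffasnlfw

Each output is the input with this applied: move the first 2 characters to the end (rotate left by 2).
So "fwffyffasnl" becomes "ffyffasnlfw".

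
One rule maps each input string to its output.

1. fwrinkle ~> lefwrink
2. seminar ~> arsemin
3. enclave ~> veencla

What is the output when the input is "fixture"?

refixtu

The rule is to move the last 2 characters to the front (rotate right by 2).
"fixture" → "refixtu".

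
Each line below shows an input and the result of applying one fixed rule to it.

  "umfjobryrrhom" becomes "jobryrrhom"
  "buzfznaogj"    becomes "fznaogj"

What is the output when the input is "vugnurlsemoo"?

The rule is to delete the first 3 characters.
"vugnurlsemoo" → "nurlsemoo".

nurlsemoo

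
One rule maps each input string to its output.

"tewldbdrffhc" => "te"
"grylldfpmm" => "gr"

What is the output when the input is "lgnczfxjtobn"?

lg

The pattern: keep only the first 2 characters.
Applying that to "lgnczfxjtobn" gives "lg".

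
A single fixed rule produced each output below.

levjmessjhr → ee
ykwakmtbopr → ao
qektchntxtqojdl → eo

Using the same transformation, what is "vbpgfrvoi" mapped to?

oi

Looking at the pairs, the operation is to keep only the vowels.
Applying that to "vbpgfrvoi" gives "oi".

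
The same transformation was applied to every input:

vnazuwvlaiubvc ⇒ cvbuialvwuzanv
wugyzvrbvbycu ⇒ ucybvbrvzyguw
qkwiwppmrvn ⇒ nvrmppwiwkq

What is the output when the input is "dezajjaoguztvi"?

What's happening: reverse the string.
So "dezajjaoguztvi" becomes "ivtzugoajjazed".

ivtzugoajjazed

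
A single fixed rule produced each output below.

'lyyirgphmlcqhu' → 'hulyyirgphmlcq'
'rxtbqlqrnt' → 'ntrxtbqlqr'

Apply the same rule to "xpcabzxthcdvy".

vyxpcabzxthcd

The pattern: move the last 2 characters to the front (rotate right by 2).
Applying that to "xpcabzxthcdvy" gives "vyxpcabzxthcd".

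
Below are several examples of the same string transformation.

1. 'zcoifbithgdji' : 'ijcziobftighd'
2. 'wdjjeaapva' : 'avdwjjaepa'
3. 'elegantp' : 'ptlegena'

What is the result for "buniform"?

mrubinof

What's happening: move the last 2 characters to the front (rotate right by 2), then swap each adjacent pair of characters (1↔2, 3↔4, ...).
"buniform" → "rmbunifo" → "mrubinof".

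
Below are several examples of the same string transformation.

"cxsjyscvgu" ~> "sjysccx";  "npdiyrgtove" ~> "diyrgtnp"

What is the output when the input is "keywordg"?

Each output is the input with this applied: delete the last 3 characters, then move the first 2 characters to the end (rotate left by 2).
Working it through for "keywordg": intermediate "keywo", final "ywoke".

ywoke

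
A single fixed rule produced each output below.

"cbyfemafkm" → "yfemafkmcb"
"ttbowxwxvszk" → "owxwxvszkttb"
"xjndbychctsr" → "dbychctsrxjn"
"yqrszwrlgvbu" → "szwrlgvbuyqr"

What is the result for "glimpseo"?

In each case the input is transformed by: swap the front and back halves of the string, then move the last 3 characters to the front (rotate right by 3).
On "glimpseo": the first step gives "pseoglim", and the second then gives "limpseog".

limpseog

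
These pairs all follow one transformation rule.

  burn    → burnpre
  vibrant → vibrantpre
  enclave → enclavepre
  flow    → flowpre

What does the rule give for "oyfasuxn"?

oyfasuxnpre

Rule — append "pre".
So "oyfasuxn" becomes "oyfasuxnpre".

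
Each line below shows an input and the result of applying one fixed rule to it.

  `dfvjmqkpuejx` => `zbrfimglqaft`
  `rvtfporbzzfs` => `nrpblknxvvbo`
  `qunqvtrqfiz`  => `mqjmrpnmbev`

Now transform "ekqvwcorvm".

The pattern: shift every letter 4 places backward in the alphabet (wrapping around).
For "ekqvwcorvm" the result is "agmrsyknri".

agmrsyknri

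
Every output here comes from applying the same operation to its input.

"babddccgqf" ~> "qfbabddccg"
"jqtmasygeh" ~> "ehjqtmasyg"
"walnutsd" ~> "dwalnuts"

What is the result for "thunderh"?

hthunder

The transformation: move the first 3 characters to the end (rotate left by 3), then swap the front and back halves of the string.
Working it through for "thunderh": intermediate "nderhthu", final "hthunder".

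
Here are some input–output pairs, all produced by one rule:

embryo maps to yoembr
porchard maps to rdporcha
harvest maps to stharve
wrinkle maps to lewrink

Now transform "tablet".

Each output is the input with this applied: move the last 2 characters to the front (rotate right by 2).
Applying that to "tablet" gives "ettabl".

ettabl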